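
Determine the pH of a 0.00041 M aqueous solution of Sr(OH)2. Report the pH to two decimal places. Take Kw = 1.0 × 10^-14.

pH = 10.91

Sr(OH)2 is a strong base (each formula unit releases 2 OH-); [OH-] = 0.00082 M.
pOH = -log(0.00082) = 3.09
pH = 14.00 - 3.09 = 10.91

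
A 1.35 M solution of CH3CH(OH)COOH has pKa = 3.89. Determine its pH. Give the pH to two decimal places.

CH3CH(OH)COOH ⇌ CH3CH(OH)COO- + H+
Ka = 10^(−3.89) = 1.29 × 10^-4
From the ICE table, Ka = [H+]²/(1.35 − [H+]) = 1.29 × 10^-4.
Since Ka ≪ C₀, [H+] ≈ √(Ka·C₀) = 1.32 × 10^-2 M.
([H+]/C₀ = 0.98% < 5%, so the approximation holds.)
pH = −log(1.32 × 10^-2) = 1.88

pH = 1.88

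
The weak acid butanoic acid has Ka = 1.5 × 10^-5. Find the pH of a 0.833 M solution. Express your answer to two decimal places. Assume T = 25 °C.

CH3(CH2)2COOH ⇌ CH3(CH2)2COO- + H+
Ka = [H+]²/(0.833 − [H+]) = 1.5 × 10^-5
Since Ka ≪ C₀, [H+] ≈ √(Ka·C₀) = 3.53 × 10^-3 M.
pH = −log(3.53 × 10^-3) = 2.45

pH = 2.45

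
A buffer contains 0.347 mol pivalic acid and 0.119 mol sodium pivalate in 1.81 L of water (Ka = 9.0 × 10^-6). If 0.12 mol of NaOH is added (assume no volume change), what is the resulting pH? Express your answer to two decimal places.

After neutralization: n((CH3)3CCOOH) = 0.227 mol, n((CH3)3CCOO-) = 0.239 mol.
pKa = −log(9.0 × 10^-6) = 5.046
Henderson–Hasselbalch with mole ratio 0.239/0.227: pH = 5.046 + (+0.022)

pH = 5.07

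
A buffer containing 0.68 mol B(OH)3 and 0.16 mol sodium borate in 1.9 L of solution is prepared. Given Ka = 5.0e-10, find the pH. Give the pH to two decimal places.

pH = 8.67

pKa = −log(5.0 × 10^-10) = 9.301
pH = pKa + log([A⁻]/[HA]) = 9.301 + log(0.16/0.68)
pH = 9.301 + (-0.628) = 8.67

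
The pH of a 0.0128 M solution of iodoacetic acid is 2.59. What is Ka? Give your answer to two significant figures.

[H+] = 10^(-2.59) = 2.57 × 10^-3 M
At equilibrium [HA] = 0.0128 − 2.57 × 10^-3 = 1.02 × 10^-2 M
Ka = [H+][A-]/[HA] = (2.57 × 10^-3)² / 1.02 × 10^-2 = 6.5 × 10^-4

Ka = 6.5 × 10^-4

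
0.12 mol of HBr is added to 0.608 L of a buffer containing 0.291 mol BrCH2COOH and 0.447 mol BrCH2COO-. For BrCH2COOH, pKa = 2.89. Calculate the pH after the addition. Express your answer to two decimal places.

After neutralization: n(BrCH2COOH) = 0.411 mol, n(BrCH2COO-) = 0.327 mol.
Henderson–Hasselbalch with mole ratio 0.327/0.411: pH = 2.89 + (-0.099)

pH = 2.79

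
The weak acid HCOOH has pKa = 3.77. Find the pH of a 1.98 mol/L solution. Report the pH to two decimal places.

HCOOH ⇌ HCOO- + H+
Ka = 10^(−3.77) = 1.70 × 10^-4
From the ICE table, Ka = x²/(1.98 − x) = 1.70 × 10^-4.
Assume x ≪ 1.98: x ≈ √(1.70 × 10^-4 × 1.98) = 1.83 × 10^-2 M
(x/C₀ = 0.93% < 5%, so the approximation holds.)
pH = −log(1.83 × 10^-2) = 1.74

pH = 1.74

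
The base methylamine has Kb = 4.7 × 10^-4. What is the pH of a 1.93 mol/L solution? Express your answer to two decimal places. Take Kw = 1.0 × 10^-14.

pH = 12.48

CH3NH2 + H2O ⇌ CH3NH3+ + OH-
From the ICE table, Kb = [OH-]²/(1.93 − [OH-]) = 4.7 × 10^-4.
Neglecting [OH-] in the denominator: [OH-] = √(4.7 × 10^-4 × 1.93) = 3.01 × 10^-2 M
([OH-]/C₀ = 1.6% < 5%, so the approximation holds.)
pOH = −log(3.01 × 10^-2) = 1.52; pH = 14.00 − 1.52 = 12.48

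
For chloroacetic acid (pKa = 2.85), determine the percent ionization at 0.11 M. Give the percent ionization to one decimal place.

10.7%

ClCH2COOH ⇌ ClCH2COO- + H+; let x = [H+] at equilibrium.
Ka = 10^(−2.85) = 1.41 × 10^-3
Solve x² + 0.00141x − 0.000155 = 0 → x = 1.18 × 10^-2 M
% ionization = x/C₀ × 100% = 1.18 × 10^-2/0.11 × 100% = 10.7%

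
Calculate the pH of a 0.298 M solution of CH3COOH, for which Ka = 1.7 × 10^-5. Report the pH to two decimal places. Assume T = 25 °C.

pH = 2.65

CH3COOH ⇌ CH3COO- + H+
Let x = [H+] at equilibrium. Ka = x²/(0.298 − x).
Since Ka ≪ C₀, x ≈ √(Ka·C₀) = 2.25 × 10^-3 M.
pH = −log[H+] = −log(2.25 × 10^-3) = 2.65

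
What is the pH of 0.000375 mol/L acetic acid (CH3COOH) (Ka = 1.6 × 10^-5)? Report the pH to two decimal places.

CH3COOH ⇌ CH3COO- + H+
Ka = x²/(0.000375 − x) = 1.6 × 10^-5
Here C₀/Ka ≈ 23.4, so the small-x approximation fails. Use the quadratic:
x = (−Ka + √(Ka² + 4·Ka·C₀))/2 = 6.99 × 10^-5 M
pH = −log(6.99 × 10^-5) = 4.16

pH = 4.16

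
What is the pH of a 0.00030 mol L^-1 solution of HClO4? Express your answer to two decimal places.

pH = 3.52

HClO4 is a strong acid and dissociates completely, so [H+] = 0.00030 M.
pH = -log(0.0003) = 3.52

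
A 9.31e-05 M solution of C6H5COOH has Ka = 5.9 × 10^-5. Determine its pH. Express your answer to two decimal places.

pH = 4.30

C6H5COOH ⇌ C6H5COO- + H+
Ka = x²/(9.31e-05 − x) = 5.9 × 10^-5
x is not negligible relative to C₀; solve x² + 5.9e-05·x − 5.49e-09 = 0.
x = (−Ka + √(Ka² + 4·Ka·C₀))/2 = 5.03 × 10^-5 M
pH = −log[H+] = −log(5.03 × 10^-5) = 4.30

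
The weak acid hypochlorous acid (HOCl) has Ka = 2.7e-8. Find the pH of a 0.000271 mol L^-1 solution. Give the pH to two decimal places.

pH = 5.57

HOCl ⇌ OCl- + H+
From the ICE table, Ka = x²/(0.000271 − x) = 2.7 × 10^-8.
Neglecting x in the denominator: x = √(2.7 × 10^-8 × 0.000271) = 2.70 × 10^-6 M
Check: 1% ionized — well under 5%, approximation valid.
pH = −log[H+] = −log(2.70 × 10^-6) = 5.57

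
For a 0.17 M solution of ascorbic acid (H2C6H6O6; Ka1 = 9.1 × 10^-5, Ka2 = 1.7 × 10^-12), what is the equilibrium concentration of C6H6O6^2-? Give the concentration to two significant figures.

1.7 × 10^-12 M

First ionization gives [H+] ≈ [HC6H6O6-] = 3.93 × 10^-3 M.
Second step: Ka2 = [H+][C6H6O6^2-]/[HC6H6O6-] ≈ [C6H6O6^2-] (since [H+] ≈ [HC6H6O6-]).
So [C6H6O6^2-] ≈ Ka2.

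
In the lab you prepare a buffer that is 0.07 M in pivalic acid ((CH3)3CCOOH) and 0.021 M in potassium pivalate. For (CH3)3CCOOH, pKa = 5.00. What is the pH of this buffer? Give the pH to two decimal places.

pH = pKa + log([A⁻]/[HA]) = 5.00 + log(0.021/0.07)
pH = 5.00 + (-0.523) = 4.48

pH = 4.48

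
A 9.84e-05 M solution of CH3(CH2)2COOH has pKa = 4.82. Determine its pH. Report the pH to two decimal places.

CH3(CH2)2COOH ⇌ CH3(CH2)2COO- + H+
Ka = 10^(−4.82) = 1.51 × 10^-5
From the ICE table, Ka = x²/(9.84e-05 − x) = 1.51 × 10^-5.
The 5% rule fails; solving x² + Ka·x − Ka·C₀ = 0 exactly:
x = (−Ka + √(Ka² + 4·Ka·C₀))/2 = 3.17 × 10^-5 M
pH = −log[H+] = −log(3.17 × 10^-5) = 4.50

pH = 4.50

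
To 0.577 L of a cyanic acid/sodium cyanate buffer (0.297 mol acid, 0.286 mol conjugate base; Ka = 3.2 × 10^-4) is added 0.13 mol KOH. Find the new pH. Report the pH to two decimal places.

OH- converts HOCN to OCN-: HOCN → 0.167 mol, OCN- → 0.416 mol.
pKa = −log(3.2 × 10^-4) = 3.495
pH = pKa + log([A⁻]/[HA]) = 3.495 + log(0.416/0.167) = 3.495 +0.396

pH = 3.89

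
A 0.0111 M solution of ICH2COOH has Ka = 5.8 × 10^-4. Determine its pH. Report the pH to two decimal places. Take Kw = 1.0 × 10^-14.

pH = 2.65

ICH2COOH ⇌ ICH2COO- + H+
From the ICE table, Ka = x²/(0.0111 − x) = 5.8 × 10^-4.
The 5% rule fails; solving x² + Ka·x − Ka·C₀ = 0 exactly:
x = (−Ka + √(Ka² + 4·Ka·C₀))/2 = 2.26 × 10^-3 M
pH = −log(2.26 × 10^-3) = 2.65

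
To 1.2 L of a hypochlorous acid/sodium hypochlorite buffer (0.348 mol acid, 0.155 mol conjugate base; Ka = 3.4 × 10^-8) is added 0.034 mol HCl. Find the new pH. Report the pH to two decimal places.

After neutralization: n(HOCl) = 0.382 mol, n(OCl-) = 0.121 mol.
pKa = −log(3.4 × 10^-8) = 7.469
pH = pKa + log([A⁻]/[HA]) = 7.469 + log(0.121/0.382) = 7.469 -0.499

pH = 6.97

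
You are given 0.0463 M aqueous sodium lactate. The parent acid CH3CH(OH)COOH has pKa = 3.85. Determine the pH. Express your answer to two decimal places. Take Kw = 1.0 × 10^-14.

CH3CH(OH)COO- is the conjugate base of the weak acid CH3CH(OH)COOH.
Ka = 10^(−3.85) = 1.41 × 10^-4
Kb = Kw/Ka = 1.0×10^-14 / 1.41 × 10^-4 = 7.09 × 10^-11
Kb = [OH-]²/(0.0463 − [OH-]) = 7.09 × 10^-11
Since Kb ≪ C₀, [OH-] ≈ √(Kb·C₀) = 1.81 × 10^-6 M.
Check: 0.0039% ionized — well under 5%, approximation valid.
pOH = 5.74, so pH = 14.00 − pOH = 8.26

pH = 8.26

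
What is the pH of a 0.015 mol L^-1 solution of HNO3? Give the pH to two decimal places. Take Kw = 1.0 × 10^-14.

HNO3 is a strong acid and dissociates completely, so [H+] = 0.015 M.
pH = -log(0.015) = 1.82

pH = 1.82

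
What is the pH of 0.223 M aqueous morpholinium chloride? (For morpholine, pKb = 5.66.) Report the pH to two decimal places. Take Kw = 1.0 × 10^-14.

pH = 4.50

C4H8ONH2+ is the conjugate acid of the weak base C4H8ONH.
Kb = 10^(−5.66) = 2.19 × 10^-6
Ka = Kw/Kb = 1.0×10^-14 / 2.19 × 10^-6 = 4.57 × 10^-9
Let x = [H+] at equilibrium. Ka = x²/(0.223 − x).
Neglecting x in the denominator: x = √(4.57 × 10^-9 × 0.223) = 3.19 × 10^-5 M
Check: 0.014% ionized — well under 5%, approximation valid.
pH = −log(3.19 × 10^-5) = 4.50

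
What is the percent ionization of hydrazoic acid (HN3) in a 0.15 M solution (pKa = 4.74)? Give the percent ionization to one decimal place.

1.1%

HN3 ⇌ N3- + H+; let x = [H+] at equilibrium.
Ka = 10^(−4.74) = 1.82 × 10^-5
x ≈ √(Ka·C₀) = √(1.82 × 10^-5 × 0.15) = 1.65 × 10^-3 M
% ionization = x/C₀ × 100% = 1.65 × 10^-3/0.15 × 100% = 1.1%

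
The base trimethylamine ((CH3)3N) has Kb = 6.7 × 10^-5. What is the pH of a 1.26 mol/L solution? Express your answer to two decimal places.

pH = 11.96

(CH3)3N + H2O ⇌ (CH3)3NH+ + OH-
Kb = [OH-]²/(1.26 − [OH-]) = 6.7 × 10^-5
Since Kb ≪ C₀, [OH-] ≈ √(Kb·C₀) = 9.19 × 10^-3 M.
Check: 0.73% ionized — well under 5%, approximation valid.
pOH = −log(9.19 × 10^-3) = 2.04; pH = 14.00 − 2.04 = 11.96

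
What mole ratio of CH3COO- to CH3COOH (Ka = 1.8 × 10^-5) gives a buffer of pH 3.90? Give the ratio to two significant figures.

pKa = -log(1.8 × 10^-5) = 4.745
pH = pKa + log(r) ⇒ log(r) = 3.90 − 4.745 = -0.845
r = [CH3COO-]/[CH3COOH] = 10^(-0.845) = 0.143

ratio = 0.14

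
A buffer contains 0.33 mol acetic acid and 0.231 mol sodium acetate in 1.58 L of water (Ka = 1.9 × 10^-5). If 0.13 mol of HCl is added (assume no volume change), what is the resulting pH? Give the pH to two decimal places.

Added H+ converts CH3COO- to CH3COOH: CH3COOH → 0.46 mol, CH3COO- → 0.101 mol.
pKa = −log(1.9 × 10^-5) = 4.721
Henderson–Hasselbalch with mole ratio 0.101/0.46: pH = 4.721 + (-0.658)

pH = 4.06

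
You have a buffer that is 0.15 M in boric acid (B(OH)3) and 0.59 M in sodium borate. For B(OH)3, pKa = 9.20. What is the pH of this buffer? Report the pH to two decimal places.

pH = 9.79

pH = pKa + log([A⁻]/[HA]) = 9.20 + log(0.59/0.15)
pH = 9.20 + (+0.595) = 9.79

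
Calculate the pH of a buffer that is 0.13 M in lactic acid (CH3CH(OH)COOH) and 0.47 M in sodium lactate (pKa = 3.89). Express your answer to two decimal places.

pH = 4.45

pH = pKa + log([A⁻]/[HA]) = 3.89 + log(0.47/0.13)
pH = 3.89 + (+0.558) = 4.45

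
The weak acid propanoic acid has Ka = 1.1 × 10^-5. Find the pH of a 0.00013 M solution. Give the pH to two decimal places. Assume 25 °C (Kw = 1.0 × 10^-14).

pH = 4.49

CH3CH2COOH ⇌ CH3CH2COO- + H+
From the ICE table, Ka = [H+]²/(0.00013 − [H+]) = 1.1 × 10^-5.
Here C₀/Ka ≈ 11.8, so the small-[H+] approximation fails. Use the quadratic:
[H+] = [−1.1e-05 + √(1.1e-05² + 5.72e-09)]/2 = 3.27 × 10^-5 M
pH = −log[H+] = −log(3.27 × 10^-5) = 4.49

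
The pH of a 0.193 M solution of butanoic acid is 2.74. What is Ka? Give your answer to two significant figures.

[H+] = 10^(-2.74) = 1.82 × 10^-3 M
At equilibrium [HA] = 0.193 − 1.82 × 10^-3 = 1.91 × 10^-1 M
Ka = [H+][A-]/[HA] = (1.82 × 10^-3)² / 1.91 × 10^-1 = 1.7 × 10^-5

Ka = 1.7 × 10^-5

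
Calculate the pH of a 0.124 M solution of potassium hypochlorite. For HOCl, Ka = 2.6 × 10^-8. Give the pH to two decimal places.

pH = 10.34

OCl- is the conjugate base of the weak acid HOCl.
Kb = Kw/Ka = 1.0×10^-14 / 2.6 × 10^-8 = 3.85 × 10^-7
Let x = [OH-] at equilibrium. Kb = x²/(0.124 − x).
Since Kb ≪ C₀, x ≈ √(Kb·C₀) = 2.18 × 10^-4 M.
(x/C₀ = 0.18% < 5%, so the approximation holds.)
pOH = −log(2.18 × 10^-4) = 3.66; pH = 14.00 − 3.66 = 10.34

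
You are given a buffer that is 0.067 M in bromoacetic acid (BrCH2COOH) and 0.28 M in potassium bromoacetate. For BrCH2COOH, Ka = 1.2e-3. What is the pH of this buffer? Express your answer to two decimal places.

pKa = −log(1.2 × 10^-3) = 2.921
Henderson–Hasselbalch: pH = pKa + log([BrCH2COO-]/[BrCH2COOH]) = 2.921 + log(0.28/0.067)
pH = 2.921 + (+0.621) = 3.54

pH = 3.54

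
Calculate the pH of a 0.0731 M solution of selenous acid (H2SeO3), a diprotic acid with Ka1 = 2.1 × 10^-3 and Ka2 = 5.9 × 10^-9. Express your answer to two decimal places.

Since Ka1 ≫ Ka2, the first ionization dominates [H+].
Ka1 = x²/(0.0731 − x) = 2.1 × 10^-3
Solving the quadratic: x = (−Ka1 + √(Ka1² + 4·Ka1·C₀))/2 = 1.14 × 10^-2 M
pH = −log(1.14 × 10^-2) = 1.94

pH = 1.94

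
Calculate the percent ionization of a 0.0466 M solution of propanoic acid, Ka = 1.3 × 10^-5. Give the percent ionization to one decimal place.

1.7%

CH3CH2COOH ⇌ CH3CH2COO- + H+; let x = [H+] at equilibrium.
x ≈ √(Ka·C₀) = √(1.3 × 10^-5 × 0.0466) = 7.78 × 10^-4 M
% ionization = x/C₀ × 100% = 7.78 × 10^-4/0.0466 × 100% = 1.7%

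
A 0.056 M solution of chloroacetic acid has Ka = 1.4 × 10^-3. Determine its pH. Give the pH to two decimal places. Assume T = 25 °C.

ClCH2COOH ⇌ ClCH2COO- + H+
From the ICE table, Ka = [H+]²/(0.056 − [H+]) = 1.4 × 10^-3.
[H+] is not negligible relative to C₀; solve [H+]² + 0.0014·[H+] − 7.84e-05 = 0.
[H+] = [−0.0014 + √(0.0014² + 0.000314)]/2 = 8.18 × 10^-3 M
pH = −log(8.18 × 10^-3) = 2.09

pH = 2.09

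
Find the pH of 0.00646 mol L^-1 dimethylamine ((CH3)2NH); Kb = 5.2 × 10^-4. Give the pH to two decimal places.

(CH3)2NH + H2O ⇌ (CH3)2NH2+ + OH-
From the ICE table, Kb = [OH-]²/(0.00646 − [OH-]) = 5.2 × 10^-4.
[OH-] is not negligible relative to C₀; solve [OH-]² + 0.00052·[OH-] − 3.36e-06 = 0.
[OH-] = [−0.00052 + √(0.00052² + 1.34e-05)]/2 = 1.59 × 10^-3 M
pOH = −log(1.59 × 10^-3) = 2.80; pH = 14.00 − 2.80 = 11.20

pH = 11.20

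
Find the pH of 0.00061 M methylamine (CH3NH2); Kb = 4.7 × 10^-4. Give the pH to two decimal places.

CH3NH2 + H2O ⇌ CH3NH3+ + OH-
From the ICE table, Kb = [OH-]²/(0.00061 − [OH-]) = 4.7 × 10^-4.
Here C₀/Kb ≈ 1.3, so the small-[OH-] approximation fails. Use the quadratic:
[OH-] = [−0.00047 + √(0.00047² + 1.15e-06)]/2 = 3.50 × 10^-4 M
pOH = 3.46, so pH = 14.00 − pOH = 10.54

pH = 10.54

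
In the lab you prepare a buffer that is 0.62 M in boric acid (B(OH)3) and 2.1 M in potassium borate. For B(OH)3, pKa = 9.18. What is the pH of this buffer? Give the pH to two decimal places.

Henderson–Hasselbalch: pH = pKa + log([B(OH)4-]/[B(OH)3]) = 9.18 + log(2.1/0.62)
pH = 9.18 + (+0.530) = 9.71

pH = 9.71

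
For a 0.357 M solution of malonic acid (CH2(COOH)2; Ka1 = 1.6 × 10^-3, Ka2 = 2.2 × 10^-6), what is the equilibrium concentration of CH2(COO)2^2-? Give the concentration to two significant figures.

First ionization gives [H+] ≈ [CH2(COOH)COO-] = 2.31 × 10^-2 M.
Second step: Ka2 = [H+][CH2(COO)2^2-]/[CH2(COOH)COO-] ≈ [CH2(COO)2^2-] (since [H+] ≈ [CH2(COOH)COO-]).
So [CH2(COO)2^2-] ≈ Ka2.

2.2 × 10^-6 M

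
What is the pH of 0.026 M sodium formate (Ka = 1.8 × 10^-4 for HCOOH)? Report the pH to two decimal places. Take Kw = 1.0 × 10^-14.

pH = 8.08

HCOO- is the conjugate base of the weak acid HCOOH.
Kb = Kw/Ka = 1.0×10^-14 / 1.8 × 10^-4 = 5.56 × 10^-11
From the ICE table, Kb = x²/(0.026 − x) = 5.56 × 10^-11.
Assume x ≪ 0.026: x ≈ √(5.56 × 10^-11 × 0.026) = 1.20 × 10^-6 M
pOH = 5.92, so pH = 14.00 − pOH = 8.08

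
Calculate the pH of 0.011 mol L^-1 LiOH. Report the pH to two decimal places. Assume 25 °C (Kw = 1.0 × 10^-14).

pH = 12.04

LiOH is a strong base; [OH-] = 0.011 M.
pOH = -log(0.011) = 1.96
pH = 14.00 - 1.96 = 12.04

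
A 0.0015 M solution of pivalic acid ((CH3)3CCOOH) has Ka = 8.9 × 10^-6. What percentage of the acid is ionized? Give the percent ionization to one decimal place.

(CH3)3CCOOH ⇌ (CH3)3CCOO- + H+; let x = [H+] at equilibrium.
Solve x² + 8.9e-06x − 1.33e-08 = 0 → x = 1.11 × 10^-4 M
% ionization = x/C₀ × 100% = 1.11 × 10^-4/0.0015 × 100% = 7.4%

7.4%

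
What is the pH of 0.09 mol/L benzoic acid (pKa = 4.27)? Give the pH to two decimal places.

pH = 2.66

C6H5COOH ⇌ C6H5COO- + H+
Ka = 10^(−4.27) = 5.37 × 10^-5
From the ICE table, Ka = [H+]²/(0.09 − [H+]) = 5.37 × 10^-5.
Since Ka ≪ C₀, [H+] ≈ √(Ka·C₀) = 2.20 × 10^-3 M.
pH = −log(2.20 × 10^-3) = 2.66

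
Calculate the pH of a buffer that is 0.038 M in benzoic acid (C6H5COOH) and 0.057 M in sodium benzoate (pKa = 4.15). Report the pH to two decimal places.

pH = 4.33

Henderson–Hasselbalch: pH = pKa + log([C6H5COO-]/[C6H5COOH]) = 4.15 + log(0.057/0.038)
pH = 4.15 + (+0.176) = 4.33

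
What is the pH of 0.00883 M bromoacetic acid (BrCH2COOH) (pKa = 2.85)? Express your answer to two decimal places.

BrCH2COOH ⇌ BrCH2COO- + H+
Ka = 10^(−2.85) = 1.41 × 10^-3
From the ICE table, Ka = x²/(0.00883 − x) = 1.41 × 10^-3.
The 5% rule fails; solving x² + Ka·x − Ka·C₀ = 0 exactly:
x = [−0.00141 + √(0.00141² + 4.98e-05)]/2 = 2.89 × 10^-3 M
pH = −log[H+] = −log(2.89 × 10^-3) = 2.54

pH = 2.54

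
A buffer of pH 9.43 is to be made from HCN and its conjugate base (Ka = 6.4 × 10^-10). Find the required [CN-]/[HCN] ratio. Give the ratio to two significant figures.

pKa = -log(6.4 × 10^-10) = 9.194
pH = pKa + log(r) ⇒ log(r) = 9.43 − 9.194 = +0.236
r = [CN-]/[HCN] = 10^(+0.236) = 1.72

ratio = 1.7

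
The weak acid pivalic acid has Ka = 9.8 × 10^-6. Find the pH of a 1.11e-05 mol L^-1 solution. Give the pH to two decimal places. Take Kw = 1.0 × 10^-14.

pH = 5.18

(CH3)3CCOOH ⇌ (CH3)3CCOO- + H+
Ka = [H+]²/(1.11e-05 − [H+]) = 9.8 × 10^-6
Here C₀/Ka ≈ 1.13, so the small-[H+] approximation fails. Use the quadratic:
[H+] = (−Ka + √(Ka² + 4·Ka·C₀))/2 = 6.62 × 10^-6 M
pH = −log(6.62 × 10^-6) = 5.18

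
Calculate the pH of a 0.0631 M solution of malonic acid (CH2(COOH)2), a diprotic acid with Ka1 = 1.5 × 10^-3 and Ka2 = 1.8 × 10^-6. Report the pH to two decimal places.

pH = 2.05

Since Ka1 ≫ Ka2, the first ionization dominates [H+].
Ka1 = x²/(0.0631 − x) = 1.5 × 10^-3
Solving the quadratic: x = (−Ka1 + √(Ka1² + 4·Ka1·C₀))/2 = 9.01 × 10^-3 M
pH = −log(9.01 × 10^-3) = 2.05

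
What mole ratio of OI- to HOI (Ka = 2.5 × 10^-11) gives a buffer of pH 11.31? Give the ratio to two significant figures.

pKa = -log(2.5 × 10^-11) = 10.602
pH = pKa + log(r) ⇒ log(r) = 11.31 − 10.602 = +0.708
r = [OI-]/[HOI] = 10^(+0.708) = 5.11

ratio = 5.1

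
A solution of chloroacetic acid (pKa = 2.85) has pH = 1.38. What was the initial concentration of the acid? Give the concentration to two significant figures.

[H+] = 10^(-1.38) = 4.17 × 10^-2 M = x
Ka = 10^(−2.85) = 1.41 × 10^-3
Ka = x²/(C₀ − x) ⇒ C₀ = x + x²/Ka
C₀ = 4.17 × 10^-2 + (4.17 × 10^-2)²/(1.41 × 10^-3) = 1.27 M

C₀ = 1.3 M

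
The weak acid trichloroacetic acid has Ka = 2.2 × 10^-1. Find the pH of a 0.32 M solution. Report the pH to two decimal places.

pH = 0.75

Cl3CCOOH ⇌ Cl3CCOO- + H+
Ka = x²/(0.32 − x) = 2.2 × 10^-1
x is not negligible relative to C₀; solve x² + 0.22·x − 0.0704 = 0.
x = (−Ka + √(Ka² + 4·Ka·C₀))/2 = 1.77 × 10^-1 M
pH = −log(1.77 × 10^-1) = 0.75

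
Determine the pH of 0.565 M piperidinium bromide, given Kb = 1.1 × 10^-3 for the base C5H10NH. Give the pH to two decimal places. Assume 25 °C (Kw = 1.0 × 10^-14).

C5H10NH2+ is the conjugate acid of the weak base C5H10NH.
Ka = Kw/Kb = 1.0×10^-14 / 1.1 × 10^-3 = 9.09 × 10^-12
From the ICE table, Ka = [H+]²/(0.565 − [H+]) = 9.09 × 10^-12.
Neglecting [H+] in the denominator: [H+] = √(9.09 × 10^-12 × 0.565) = 2.27 × 10^-6 M
pH = −log(2.27 × 10^-6) = 5.64

pH = 5.64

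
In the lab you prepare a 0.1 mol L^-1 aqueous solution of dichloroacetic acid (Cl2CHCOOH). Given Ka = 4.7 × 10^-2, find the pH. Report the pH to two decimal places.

pH = 1.31

Cl2CHCOOH ⇌ Cl2CHCOO- + H+
Ka = [H+]²/(0.1 − [H+]) = 4.7 × 10^-2
Here C₀/Ka ≈ 2.13, so the small-[H+] approximation fails. Use the quadratic:
[H+] = (−Ka + √(Ka² + 4·Ka·C₀))/2 = 4.90 × 10^-2 M
pH = −log[H+] = −log(4.90 × 10^-2) = 1.31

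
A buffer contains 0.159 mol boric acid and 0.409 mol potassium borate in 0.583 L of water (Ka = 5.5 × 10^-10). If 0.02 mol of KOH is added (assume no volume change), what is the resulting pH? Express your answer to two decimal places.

pH = 9.75

OH- converts B(OH)3 to B(OH)4-: B(OH)3 → 0.139 mol, B(OH)4- → 0.429 mol.
pKa = −log(5.5 × 10^-10) = 9.260
pH = pKa + log(n_B(OH)4-/n_B(OH)3) = 9.260 + log(0.429/0.139) = 9.260 + (+0.489)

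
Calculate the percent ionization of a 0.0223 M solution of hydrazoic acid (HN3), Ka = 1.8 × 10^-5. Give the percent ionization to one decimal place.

2.8%

HN3 ⇌ N3- + H+; let x = [H+] at equilibrium.
x ≈ √(Ka·C₀) = √(1.8 × 10^-5 × 0.0223) = 6.34 × 10^-4 M
% ionization = x/C₀ × 100% = 6.34 × 10^-4/0.0223 × 100% = 2.8%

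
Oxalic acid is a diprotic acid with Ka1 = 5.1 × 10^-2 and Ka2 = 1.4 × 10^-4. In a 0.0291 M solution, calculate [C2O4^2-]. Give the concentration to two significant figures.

1.4 × 10^-4 M

First ionization gives [H+] ≈ [HC2O4-] = 2.07 × 10^-2 M.
Second step: Ka2 = [H+][C2O4^2-]/[HC2O4-] ≈ [C2O4^2-] (since [H+] ≈ [HC2O4-]).
So [C2O4^2-] ≈ Ka2.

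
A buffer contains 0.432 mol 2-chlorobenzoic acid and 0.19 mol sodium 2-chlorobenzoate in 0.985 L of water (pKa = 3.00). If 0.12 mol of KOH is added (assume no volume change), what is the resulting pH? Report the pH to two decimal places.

pH = 3.00

After neutralization: n(ClC6H4COOH) = 0.312 mol, n(ClC6H4COO-) = 0.31 mol.
pH = pKa + log(n_ClC6H4COO-/n_ClC6H4COOH) = 3.00 + log(0.31/0.312) = 3.00 + (-0.003)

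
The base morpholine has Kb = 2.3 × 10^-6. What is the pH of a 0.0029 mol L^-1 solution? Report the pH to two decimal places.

C4H8ONH + H2O ⇌ C4H8ONH2+ + OH-
Let x = [OH-] at equilibrium. Kb = x²/(0.0029 − x).
Neglecting x in the denominator: x = √(2.3 × 10^-6 × 0.0029) = 8.17 × 10^-5 M
Check: 2.8% ionized — well under 5%, approximation valid.
pOH = −log(8.17 × 10^-5) = 4.09; pH = 14.00 − 4.09 = 9.91

pH = 9.91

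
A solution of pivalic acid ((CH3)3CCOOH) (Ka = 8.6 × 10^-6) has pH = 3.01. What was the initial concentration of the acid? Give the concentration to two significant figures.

[H+] = 10^(-3.01) = 9.77 × 10^-4 M = x
Ka = x²/(C₀ − x) ⇒ C₀ = x + x²/Ka
C₀ = 9.77 × 10^-4 + (9.77 × 10^-4)²/(8.6 × 10^-6) = 1.12 × 10^-1 M

C₀ = 1.1 × 10^-1 M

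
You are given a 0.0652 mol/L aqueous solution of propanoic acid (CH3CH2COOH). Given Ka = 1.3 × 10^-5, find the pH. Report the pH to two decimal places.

CH3CH2COOH ⇌ CH3CH2COO- + H+
From the ICE table, Ka = [H+]²/(0.0652 − [H+]) = 1.3 × 10^-5.
Since Ka ≪ C₀, [H+] ≈ √(Ka·C₀) = 9.21 × 10^-4 M.
Check: 1.4% ionized — well under 5%, approximation valid.
pH = −log[H+] = −log(9.21 × 10^-4) = 3.04

pH = 3.04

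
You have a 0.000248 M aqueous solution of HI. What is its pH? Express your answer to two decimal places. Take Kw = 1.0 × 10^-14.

HI is a strong acid and dissociates completely, so [H+] = 0.000248 M.
pH = -log(0.000248) = 3.61

pH = 3.61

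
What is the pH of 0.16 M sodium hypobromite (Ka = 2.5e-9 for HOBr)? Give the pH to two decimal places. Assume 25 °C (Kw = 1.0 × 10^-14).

pH = 10.90

OBr- is the conjugate base of the weak acid HOBr.
Kb = Kw/Ka = 1.0×10^-14 / 2.5 × 10^-9 = 4.00 × 10^-6
From the ICE table, Kb = [OH-]²/(0.16 − [OH-]) = 4.00 × 10^-6.
Since Kb ≪ C₀, [OH-] ≈ √(Kb·C₀) = 8.00 × 10^-4 M.
([OH-]/C₀ = 0.5% < 5%, so the approximation holds.)
pOH = −log(8.00 × 10^-4) = 3.10; pH = 14.00 − 3.10 = 10.90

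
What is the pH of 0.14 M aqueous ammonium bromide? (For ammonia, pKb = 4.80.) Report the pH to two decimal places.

NH4+ is the conjugate acid of the weak base NH3.
Kb = 10^(−4.80) = 1.58 × 10^-5
Ka = Kw/Kb = 1.0×10^-14 / 1.58 × 10^-5 = 6.33 × 10^-10
From the ICE table, Ka = x²/(0.14 − x) = 6.33 × 10^-10.
Since Ka ≪ C₀, x ≈ √(Ka·C₀) = 9.41 × 10^-6 M.
Check: 0.0067% ionized — well under 5%, approximation valid.
pH = −log[H+] = −log(9.41 × 10^-6) = 5.03

pH = 5.03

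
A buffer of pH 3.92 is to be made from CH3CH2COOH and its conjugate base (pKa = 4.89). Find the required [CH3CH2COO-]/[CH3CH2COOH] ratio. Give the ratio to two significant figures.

pH = pKa + log(r) ⇒ log(r) = 3.92 − 4.89 = -0.97
r = [CH3CH2COO-]/[CH3CH2COOH] = 10^(-0.97) = 0.107

ratio = 0.11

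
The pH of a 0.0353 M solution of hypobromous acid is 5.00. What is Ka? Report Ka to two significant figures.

[H+] = 10^(-5.00) = 1.00 × 10^-5 M
At equilibrium [HA] = 0.0353 − 1.00 × 10^-5 = 3.53 × 10^-2 M
Ka = [H+][A-]/[HA] = (1.00 × 10^-5)² / 3.53 × 10^-2 = 2.8 × 10^-9

Ka = 2.8 × 10^-9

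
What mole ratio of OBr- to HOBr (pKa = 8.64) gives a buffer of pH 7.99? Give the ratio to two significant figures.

pH = pKa + log(r) ⇒ log(r) = 7.99 − 8.64 = -0.65
r = [OBr-]/[HOBr] = 10^(-0.65) = 0.224

ratio = 0.22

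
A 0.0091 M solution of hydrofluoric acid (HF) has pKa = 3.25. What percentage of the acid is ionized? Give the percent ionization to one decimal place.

HF ⇌ F- + H+; let x = [H+] at equilibrium.
Ka = 10^(−3.25) = 5.62 × 10^-4
Ka = x²/(C₀ − x); solving the quadratic gives x = 2.00 × 10^-3 M.
% ionization = x/C₀ × 100% = 2.00 × 10^-3/0.0091 × 100% = 22.0%

22.0%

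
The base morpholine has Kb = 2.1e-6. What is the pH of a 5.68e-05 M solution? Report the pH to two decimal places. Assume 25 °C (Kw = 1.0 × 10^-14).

C4H8ONH + H2O ⇌ C4H8ONH2+ + OH-
From the ICE table, Kb = [OH-]²/(5.68e-05 − [OH-]) = 2.1 × 10^-6.
The 5% rule fails; solving [OH-]² + Kb·[OH-] − Kb·C₀ = 0 exactly:
[OH-] = [−2.1e-06 + √(2.1e-06² + 4.77e-10)]/2 = 9.92 × 10^-6 M
pOH = 5.00, so pH = 14.00 − pOH = 9.00

pH = 9.00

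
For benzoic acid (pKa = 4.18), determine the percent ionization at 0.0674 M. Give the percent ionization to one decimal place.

C6H5COOH ⇌ C6H5COO- + H+; let x = [H+] at equilibrium.
Ka = 10^(−4.18) = 6.61 × 10^-5
x ≈ √(Ka·C₀) = √(6.61 × 10^-5 × 0.0674) = 2.11 × 10^-3 M
Fraction ionized = 2.11 × 10^-3 / 0.0674 = 0.0313 → 3.1%

3.1%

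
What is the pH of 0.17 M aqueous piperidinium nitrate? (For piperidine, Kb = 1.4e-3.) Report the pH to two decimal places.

C5H10NH2+ is the conjugate acid of the weak base C5H10NH.
Ka = Kw/Kb = 1.0×10^-14 / 1.4 × 10^-3 = 7.14 × 10^-12
From the ICE table, Ka = [H+]²/(0.17 − [H+]) = 7.14 × 10^-12.
Assume [H+] ≪ 0.17: [H+] ≈ √(7.14 × 10^-12 × 0.17) = 1.10 × 10^-6 M
Check: 0.00065% ionized — well under 5%, approximation valid.
pH = −log(1.10 × 10^-6) = 5.96

pH = 5.96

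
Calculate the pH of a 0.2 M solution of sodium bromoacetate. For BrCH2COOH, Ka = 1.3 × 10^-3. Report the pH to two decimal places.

pH = 8.09

BrCH2COO- is the conjugate base of the weak acid BrCH2COOH.
Kb = Kw/Ka = 1.0×10^-14 / 1.3 × 10^-3 = 7.69 × 10^-12
Kb = [OH-]²/(0.2 − [OH-]) = 7.69 × 10^-12
Neglecting [OH-] in the denominator: [OH-] = √(7.69 × 10^-12 × 0.2) = 1.24 × 10^-6 M
([OH-]/C₀ = 0.00062% < 5%, so the approximation holds.)
pOH = 5.91, so pH = 14.00 − pOH = 8.09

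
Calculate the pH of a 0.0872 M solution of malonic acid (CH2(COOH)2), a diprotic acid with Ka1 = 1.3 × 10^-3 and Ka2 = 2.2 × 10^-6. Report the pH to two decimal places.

pH = 2.00

Since Ka1 ≫ Ka2, the first ionization dominates [H+].
Ka1 = x²/(0.0872 − x) = 1.3 × 10^-3
Solving the quadratic: x = (−Ka1 + √(Ka1² + 4·Ka1·C₀))/2 = 1.00 × 10^-2 M
pH = −log(1.00 × 10^-2) = 2.00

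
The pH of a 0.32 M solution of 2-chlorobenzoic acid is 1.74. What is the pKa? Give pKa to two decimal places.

pKa = 2.96

[H+] = 10^(-1.74) = 1.82 × 10^-2 M
At equilibrium [HA] = 0.32 − 1.82 × 10^-2 = 3.02 × 10^-1 M
Ka = [H+][A-]/[HA] = (1.82 × 10^-2)² / 3.02 × 10^-1 = 1.10 × 10^-3
pKa = -log(1.10 × 10^-3) = 2.96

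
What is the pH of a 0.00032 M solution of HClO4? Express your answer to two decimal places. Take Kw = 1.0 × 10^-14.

HClO4 is a strong acid and dissociates completely, so [H+] = 0.00032 M.
pH = -log(0.00032) = 3.49

pH = 3.49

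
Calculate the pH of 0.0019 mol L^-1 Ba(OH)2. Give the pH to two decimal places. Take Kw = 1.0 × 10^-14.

Ba(OH)2 is a strong base (each formula unit releases 2 OH-); [OH-] = 0.0038 M.
pOH = -log(0.0038) = 2.42
pH = 14.00 - 2.42 = 11.58

pH = 11.58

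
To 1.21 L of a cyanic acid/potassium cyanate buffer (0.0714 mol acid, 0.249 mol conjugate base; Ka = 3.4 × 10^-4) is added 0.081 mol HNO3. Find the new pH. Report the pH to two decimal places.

Added H+ converts OCN- to HOCN: HOCN → 0.152 mol, OCN- → 0.168 mol.
pKa = −log(3.4 × 10^-4) = 3.469
pH = pKa + log([A⁻]/[HA]) = 3.469 + log(0.168/0.152) = 3.469 +0.043

pH = 3.51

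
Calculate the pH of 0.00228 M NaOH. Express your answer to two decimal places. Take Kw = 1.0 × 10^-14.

NaOH is a strong base; [OH-] = 0.00228 M.
pOH = -log(0.00228) = 2.64
pH = 14.00 - 2.64 = 11.36

pH = 11.36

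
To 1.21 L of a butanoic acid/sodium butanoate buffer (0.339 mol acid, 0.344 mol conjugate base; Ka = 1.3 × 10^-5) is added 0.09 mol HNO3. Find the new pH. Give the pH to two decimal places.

pH = 4.66

Added H+ converts CH3(CH2)2COO- to CH3(CH2)2COOH: CH3(CH2)2COOH → 0.429 mol, CH3(CH2)2COO- → 0.254 mol.
pKa = −log(1.3 × 10^-5) = 4.886
Henderson–Hasselbalch with mole ratio 0.254/0.429: pH = 4.886 + (-0.228)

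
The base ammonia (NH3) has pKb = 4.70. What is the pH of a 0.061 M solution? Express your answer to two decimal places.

pH = 11.04

NH3 + H2O ⇌ NH4+ + OH-
Kb = 10^(−4.70) = 2.00 × 10^-5
Kb = [OH-]²/(0.061 − [OH-]) = 2.00 × 10^-5
Assume [OH-] ≪ 0.061: [OH-] ≈ √(2.00 × 10^-5 × 0.061) = 1.10 × 10^-3 M
([OH-]/C₀ = 1.8% < 5%, so the approximation holds.)
pOH = −log(1.10 × 10^-3) = 2.96; pH = 14.00 − 2.96 = 11.04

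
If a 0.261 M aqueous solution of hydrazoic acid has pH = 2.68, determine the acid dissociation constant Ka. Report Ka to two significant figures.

Ka = 1.7 × 10^-5

[H+] = 10^(-2.68) = 2.09 × 10^-3 M
At equilibrium [HA] = 0.261 − 2.09 × 10^-3 = 2.59 × 10^-1 M
Ka = [H+][A-]/[HA] = (2.09 × 10^-3)² / 2.59 × 10^-1 = 1.7 × 10^-5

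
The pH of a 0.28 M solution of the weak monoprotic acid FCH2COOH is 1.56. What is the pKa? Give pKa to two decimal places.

[H+] = 10^(-1.56) = 2.75 × 10^-2 M
At equilibrium [HA] = 0.28 − 2.75 × 10^-2 = 2.53 × 10^-1 M
Ka = [H+][A-]/[HA] = (2.75 × 10^-2)² / 2.53 × 10^-1 = 2.99 × 10^-3
pKa = -log(2.99 × 10^-3) = 2.52

pKa = 2.52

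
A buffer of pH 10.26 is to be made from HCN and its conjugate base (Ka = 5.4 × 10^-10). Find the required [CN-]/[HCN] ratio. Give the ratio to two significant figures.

pKa = -log(5.4 × 10^-10) = 9.268
pH = pKa + log(r) ⇒ log(r) = 10.26 − 9.268 = +0.992
r = [CN-]/[HCN] = 10^(+0.992) = 9.82

ratio = 9.8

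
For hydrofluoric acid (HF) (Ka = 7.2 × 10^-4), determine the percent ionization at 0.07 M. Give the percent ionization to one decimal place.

9.6%

HF ⇌ F- + H+; let x = [H+] at equilibrium.
Ka = x²/(C₀ − x); solving the quadratic gives x = 6.75 × 10^-3 M.
Fraction ionized = 6.75 × 10^-3 / 0.07 = 0.0964 → 9.6%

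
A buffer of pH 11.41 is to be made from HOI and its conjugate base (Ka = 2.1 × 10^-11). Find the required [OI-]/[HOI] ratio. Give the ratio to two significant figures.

pKa = -log(2.1 × 10^-11) = 10.678
pH = pKa + log(r) ⇒ log(r) = 11.41 − 10.678 = +0.732
r = [OI-]/[HOI] = 10^(+0.732) = 5.4

ratio = 5.4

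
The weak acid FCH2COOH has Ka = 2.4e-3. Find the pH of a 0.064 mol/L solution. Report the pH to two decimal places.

pH = 1.95

FCH2COOH ⇌ FCH2COO- + H+
From the ICE table, Ka = [H+]²/(0.064 − [H+]) = 2.4 × 10^-3.
[H+] is not negligible relative to C₀; solve [H+]² + 0.0024·[H+] − 0.000154 = 0.
[H+] = [−0.0024 + √(0.0024² + 0.000614)]/2 = 1.13 × 10^-2 M
pH = −log(1.13 × 10^-2) = 1.95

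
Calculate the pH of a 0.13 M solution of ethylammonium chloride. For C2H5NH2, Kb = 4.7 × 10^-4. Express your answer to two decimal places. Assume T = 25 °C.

pH = 5.78

C2H5NH3+ is the conjugate acid of the weak base C2H5NH2.
Ka = Kw/Kb = 1.0×10^-14 / 4.7 × 10^-4 = 2.13 × 10^-11
From the ICE table, Ka = [H+]²/(0.13 − [H+]) = 2.13 × 10^-11.
Since Ka ≪ C₀, [H+] ≈ √(Ka·C₀) = 1.66 × 10^-6 M.
([H+]/C₀ = 0.0013% < 5%, so the approximation holds.)
pH = −log[H+] = −log(1.66 × 10^-6) = 5.78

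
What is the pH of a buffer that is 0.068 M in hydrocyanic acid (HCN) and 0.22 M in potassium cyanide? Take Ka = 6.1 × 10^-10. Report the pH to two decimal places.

pKa = −log(6.1 × 10^-10) = 9.215
Henderson–Hasselbalch: pH = pKa + log([CN-]/[HCN]) = 9.215 + log(0.22/0.068)
pH = 9.215 + (+0.510) = 9.72

pH = 9.72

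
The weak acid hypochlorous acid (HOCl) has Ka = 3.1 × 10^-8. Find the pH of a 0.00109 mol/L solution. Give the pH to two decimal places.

HOCl ⇌ OCl- + H+
Ka = [H+]²/(0.00109 − [H+]) = 3.1 × 10^-8
Since Ka ≪ C₀, [H+] ≈ √(Ka·C₀) = 5.81 × 10^-6 M.
pH = −log(5.81 × 10^-6) = 5.24

pH = 5.24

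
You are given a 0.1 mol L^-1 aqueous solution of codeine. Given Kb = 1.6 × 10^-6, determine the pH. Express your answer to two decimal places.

pH = 10.60

C18H21NO3 + H2O ⇌ C18H22NO3+ + OH-
Kb = [OH-]²/(0.1 − [OH-]) = 1.6 × 10^-6
Assume [OH-] ≪ 0.1: [OH-] ≈ √(1.6 × 10^-6 × 0.1) = 4.00 × 10^-4 M
([OH-]/C₀ = 0.4% < 5%, so the approximation holds.)
pOH = 3.40, so pH = 14.00 − pOH = 10.60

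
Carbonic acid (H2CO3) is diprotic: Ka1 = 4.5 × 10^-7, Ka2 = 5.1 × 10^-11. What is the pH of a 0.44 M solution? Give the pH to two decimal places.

Ka1 ≫ Ka2, so treat the first dissociation as the only significant source of H+.
Ka1 = x²/(0.44 − x) = 4.5 × 10^-7
x ≈ √(4.5 × 10^-7 × 0.44) = 4.45 × 10^-4 M
pH = −log(4.45 × 10^-4) = 3.35

pH = 3.35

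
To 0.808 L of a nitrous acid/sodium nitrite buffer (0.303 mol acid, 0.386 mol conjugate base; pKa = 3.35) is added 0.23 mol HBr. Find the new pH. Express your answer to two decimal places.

Added H+ converts NO2- to HNO2: HNO2 → 0.533 mol, NO2- → 0.156 mol.
Henderson–Hasselbalch with mole ratio 0.156/0.533: pH = 3.35 + (-0.534)

pH = 2.82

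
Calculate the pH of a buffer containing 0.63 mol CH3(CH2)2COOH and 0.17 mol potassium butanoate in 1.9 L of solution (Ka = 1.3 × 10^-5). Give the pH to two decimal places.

pH = 4.32

pKa = −log(1.3 × 10^-5) = 4.886
Using pH = pKa + log([base]/[acid]) with [base]/[acid] = 0.17/0.63:
pH = 4.886 + (-0.569) = 4.32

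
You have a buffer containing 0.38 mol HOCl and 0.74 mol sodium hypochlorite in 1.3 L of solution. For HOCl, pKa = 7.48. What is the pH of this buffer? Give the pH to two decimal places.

pH = pKa + log([A⁻]/[HA]) = 7.48 + log(0.74/0.38)
pH = 7.48 + (+0.289) = 7.77

pH = 7.77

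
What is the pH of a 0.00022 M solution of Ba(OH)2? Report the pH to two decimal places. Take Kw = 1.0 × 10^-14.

Ba(OH)2 is a strong base (each formula unit releases 2 OH-); [OH-] = 0.00044 M.
pOH = -log(0.00044) = 3.36
pH = 14.00 - 3.36 = 10.64

pH = 10.64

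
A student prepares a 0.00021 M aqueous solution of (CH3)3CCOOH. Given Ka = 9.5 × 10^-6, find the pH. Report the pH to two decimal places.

(CH3)3CCOOH ⇌ (CH3)3CCOO- + H+
Ka = [H+]²/(0.00021 − [H+]) = 9.5 × 10^-6
Here C₀/Ka ≈ 22.1, so the small-[H+] approximation fails. Use the quadratic:
[H+] = (−Ka + √(Ka² + 4·Ka·C₀))/2 = 4.02 × 10^-5 M
pH = −log[H+] = −log(4.02 × 10^-5) = 4.40

pH = 4.40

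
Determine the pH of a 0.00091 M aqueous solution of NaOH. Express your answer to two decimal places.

pH = 10.96

NaOH is a strong base; [OH-] = 0.00091 M.
pOH = -log(0.00091) = 3.04
pH = 14.00 - 3.04 = 10.96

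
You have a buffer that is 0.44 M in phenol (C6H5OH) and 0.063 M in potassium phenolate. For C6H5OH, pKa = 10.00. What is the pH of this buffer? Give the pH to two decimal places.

pH = pKa + log([A⁻]/[HA]) = 10.00 + log(0.063/0.44)
pH = 10.00 + (-0.844) = 9.16

pH = 9.16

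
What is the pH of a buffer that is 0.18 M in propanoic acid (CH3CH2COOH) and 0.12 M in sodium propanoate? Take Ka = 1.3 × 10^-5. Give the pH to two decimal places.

pKa = −log(1.3 × 10^-5) = 4.886
Using pH = pKa + log([base]/[acid]) with [base]/[acid] = 0.12/0.18:
pH = 4.886 + (-0.176) = 4.71

pH = 4.71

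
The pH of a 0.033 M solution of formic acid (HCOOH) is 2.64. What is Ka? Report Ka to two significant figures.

[H+] = 10^(-2.64) = 2.29 × 10^-3 M
At equilibrium [HA] = 0.033 − 2.29 × 10^-3 = 3.07 × 10^-2 M
Ka = [H+][A-]/[HA] = (2.29 × 10^-3)² / 3.07 × 10^-2 = 1.7 × 10^-4

Ka = 1.7 × 10^-4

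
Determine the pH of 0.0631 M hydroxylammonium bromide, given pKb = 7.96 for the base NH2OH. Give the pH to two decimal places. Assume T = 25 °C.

pH = 3.62

NH3OH+ is the conjugate acid of the weak base NH2OH.
Kb = 10^(−7.96) = 1.10 × 10^-8
Ka = Kw/Kb = 1.0×10^-14 / 1.10 × 10^-8 = 9.09 × 10^-7
Let x = [H+] at equilibrium. Ka = x²/(0.0631 − x).
Assume x ≪ 0.0631: x ≈ √(9.09 × 10^-7 × 0.0631) = 2.39 × 10^-4 M
Check: 0.38% ionized — well under 5%, approximation valid.
pH = −log(2.39 × 10^-4) = 3.62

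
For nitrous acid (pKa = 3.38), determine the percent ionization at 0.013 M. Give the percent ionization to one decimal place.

16.4%

HNO2 ⇌ NO2- + H+; let x = [H+] at equilibrium.
Ka = 10^(−3.38) = 4.17 × 10^-4
Ka = x²/(C₀ − x); solving the quadratic gives x = 2.13 × 10^-3 M.
Fraction ionized = 2.13 × 10^-3 / 0.013 = 0.1638 → 16.4%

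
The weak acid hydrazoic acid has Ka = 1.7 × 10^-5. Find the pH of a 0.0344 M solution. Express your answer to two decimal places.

pH = 3.12

HN3 ⇌ N3- + H+
From the ICE table, Ka = [H+]²/(0.0344 − [H+]) = 1.7 × 10^-5.
Assume [H+] ≪ 0.0344: [H+] ≈ √(1.7 × 10^-5 × 0.0344) = 7.65 × 10^-4 M
Check: 2.2% ionized — well under 5%, approximation valid.
pH = −log[H+] = −log(7.65 × 10^-4) = 3.12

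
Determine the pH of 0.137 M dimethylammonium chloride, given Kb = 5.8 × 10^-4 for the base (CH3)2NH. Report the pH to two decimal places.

(CH3)2NH2+ is the conjugate acid of the weak base (CH3)2NH.
Ka = Kw/Kb = 1.0×10^-14 / 5.8 × 10^-4 = 1.72 × 10^-11
From the ICE table, Ka = [H+]²/(0.137 − [H+]) = 1.72 × 10^-11.
Assume [H+] ≪ 0.137: [H+] ≈ √(1.72 × 10^-11 × 0.137) = 1.54 × 10^-6 M
([H+]/C₀ = 0.0011% < 5%, so the approximation holds.)
pH = −log(1.54 × 10^-6) = 5.81

pH = 5.81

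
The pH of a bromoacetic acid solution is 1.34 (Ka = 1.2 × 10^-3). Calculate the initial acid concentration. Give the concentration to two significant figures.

[H+] = 10^(-1.34) = 4.57 × 10^-2 M = x
Ka = x²/(C₀ − x) ⇒ C₀ = x + x²/Ka
C₀ = 4.57 × 10^-2 + (4.57 × 10^-2)²/(1.2 × 10^-3) = 1.79 M

C₀ = 1.8 M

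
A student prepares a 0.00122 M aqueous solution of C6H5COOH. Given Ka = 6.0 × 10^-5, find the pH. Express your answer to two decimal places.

C6H5COOH ⇌ C6H5COO- + H+
Ka = x²/(0.00122 − x) = 6.0 × 10^-5
Here C₀/Ka ≈ 20.3, so the small-x approximation fails. Use the quadratic:
x = (−Ka + √(Ka² + 4·Ka·C₀))/2 = 2.42 × 10^-4 M
pH = −log[H+] = −log(2.42 × 10^-4) = 3.62

pH = 3.62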